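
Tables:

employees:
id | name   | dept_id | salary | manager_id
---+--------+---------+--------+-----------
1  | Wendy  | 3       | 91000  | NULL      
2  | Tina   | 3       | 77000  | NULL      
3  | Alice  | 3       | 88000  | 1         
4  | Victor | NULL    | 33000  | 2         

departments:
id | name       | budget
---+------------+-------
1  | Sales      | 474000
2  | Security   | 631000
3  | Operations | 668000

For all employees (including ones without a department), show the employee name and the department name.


LEFT JOIN keeps every row from employees (the left table); where dept_id has no match in departments, the department columns become NULL. Walk through each employee:
  - employee 1 (Wendy): dept_id=3 -> matches Operations
  - employee 2 (Tina): dept_id=3 -> matches Operations
  - employee 3 (Alice): dept_id=3 -> matches Operations
  - employee 4 (Victor): dept_id=NULL, no match -> kept with NULL
All 4 rows appear; 1 has NULL department.

SQL:
SELECT a.name, b.name AS department
FROM employees a
LEFT JOIN departments b ON a.dept_id = b.id

Result:
name   | department
-------+-----------
Wendy  | Operations
Tina   | Operations
Alice  | Operations
Victor | NULL      


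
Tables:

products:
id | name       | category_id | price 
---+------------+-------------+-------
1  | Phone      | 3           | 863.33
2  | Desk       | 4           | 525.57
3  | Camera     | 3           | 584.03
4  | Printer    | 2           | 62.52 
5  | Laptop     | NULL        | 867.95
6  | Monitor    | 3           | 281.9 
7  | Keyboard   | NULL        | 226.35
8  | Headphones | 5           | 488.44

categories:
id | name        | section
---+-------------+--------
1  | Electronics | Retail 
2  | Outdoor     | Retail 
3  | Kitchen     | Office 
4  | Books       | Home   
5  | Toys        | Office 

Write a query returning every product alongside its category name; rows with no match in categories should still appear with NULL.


LEFT JOIN keeps every row from products (the left table); where category_id has no match in categories, the category columns become NULL. Walk through each product:
  - product 1 (Phone): category_id=3 -> matches Kitchen
  - product 2 (Desk): category_id=4 -> matches Books
  - product 3 (Camera): category_id=3 -> matches Kitchen
  - product 4 (Printer): category_id=2 -> matches Outdoor
  - product 5 (Laptop): category_id=NULL, no match -> kept with NULL
  - product 6 (Monitor): category_id=3 -> matches Kitchen
  - product 7 (Keyboard): category_id=NULL, no match -> kept with NULL
  - product 8 (Headphones): category_id=5 -> matches Toys
All 8 rows appear; 2 have NULL category.

SQL:
SELECT a.name, b.name AS category
FROM products a
LEFT JOIN categories b ON a.category_id = b.id

Result:
name       | category
-----------+---------
Phone      | Kitchen 
Desk       | Books   
Camera     | Kitchen 
Printer    | Outdoor 
Laptop     | NULL    
Monitor    | Kitchen 
Keyboard   | NULL    
Headphones | Toys    


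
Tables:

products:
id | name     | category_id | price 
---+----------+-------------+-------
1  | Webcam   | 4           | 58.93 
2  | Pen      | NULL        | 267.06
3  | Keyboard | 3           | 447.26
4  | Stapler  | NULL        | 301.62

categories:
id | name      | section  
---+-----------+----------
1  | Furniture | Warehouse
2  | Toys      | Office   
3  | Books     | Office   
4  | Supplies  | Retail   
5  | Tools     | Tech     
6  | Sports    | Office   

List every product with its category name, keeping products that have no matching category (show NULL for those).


LEFT JOIN keeps every row from products (the left table); where category_id has no match in categories, the category columns become NULL. Walk through each product:
  - product 1 (Webcam): category_id=4 -> matches Supplies
  - product 2 (Pen): category_id=NULL, no match -> kept with NULL
  - product 3 (Keyboard): category_id=3 -> matches Books
  - product 4 (Stapler): category_id=NULL, no match -> kept with NULL
All 4 rows appear; 2 have NULL category.

SQL:
SELECT a.name, b.name AS category
FROM products a
LEFT JOIN categories b ON a.category_id = b.id

Result:
name     | category
---------+---------
Webcam   | Supplies
Pen      | NULL    
Keyboard | Books   
Stapler  | NULL    


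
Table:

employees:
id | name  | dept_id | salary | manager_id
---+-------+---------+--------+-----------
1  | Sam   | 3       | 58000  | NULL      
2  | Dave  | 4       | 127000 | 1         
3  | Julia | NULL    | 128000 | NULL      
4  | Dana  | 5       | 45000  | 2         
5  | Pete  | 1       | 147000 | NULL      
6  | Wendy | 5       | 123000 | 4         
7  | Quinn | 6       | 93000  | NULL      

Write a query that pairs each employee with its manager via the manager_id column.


This is a self-join: employees is joined to a second copy of itself, matching each row's manager_id to another row's id. Use LEFT JOIN so rows with manager_id=NULL are kept.
  - employee 1 (Sam): manager_id=NULL -> NULL
  - employee 2 (Dave): manager_id=1 -> Sam
  - employee 3 (Julia): manager_id=NULL -> NULL
  - employee 4 (Dana): manager_id=2 -> Dave
  - employee 5 (Pete): manager_id=NULL -> NULL
  - employee 6 (Wendy): manager_id=4 -> Dana
  - employee 7 (Quinn): manager_id=NULL -> NULL

SQL:
SELECT a.name AS item, b.name AS manager
FROM employees a
LEFT JOIN employees b ON a.manager_id = b.id

Result:
item  | manager
------+--------
Sam   | NULL   
Dave  | Sam    
Julia | NULL   
Dana  | Dave   
Pete  | NULL   
Wendy | Dana   
Quinn | NULL   


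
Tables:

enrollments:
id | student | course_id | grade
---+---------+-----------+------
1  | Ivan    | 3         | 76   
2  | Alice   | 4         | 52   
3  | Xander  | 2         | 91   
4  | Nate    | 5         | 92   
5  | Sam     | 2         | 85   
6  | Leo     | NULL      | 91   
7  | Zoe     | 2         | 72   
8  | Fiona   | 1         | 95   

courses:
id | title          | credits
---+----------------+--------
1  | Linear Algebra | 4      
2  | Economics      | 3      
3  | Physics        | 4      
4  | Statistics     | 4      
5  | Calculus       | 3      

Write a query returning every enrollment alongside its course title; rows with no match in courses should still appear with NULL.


LEFT JOIN keeps every row from enrollments (the left table); where course_id has no match in courses, the course columns become NULL. Walk through each enrollment:
  - enrollment 1 (Ivan): course_id=3 -> matches Physics
  - enrollment 2 (Alice): course_id=4 -> matches Statistics
  - enrollment 3 (Xander): course_id=2 -> matches Economics
  - enrollment 4 (Nate): course_id=5 -> matches Calculus
  - enrollment 5 (Sam): course_id=2 -> matches Economics
  - enrollment 6 (Leo): course_id=NULL, no match -> kept with NULL
  - enrollment 7 (Zoe): course_id=2 -> matches Economics
  - enrollment 8 (Fiona): course_id=1 -> matches Linear Algebra
All 8 rows appear; 1 has NULL course.

SQL:
SELECT a.student, b.title AS course
FROM enrollments a
LEFT JOIN courses b ON a.course_id = b.id

Result:
student | course        
--------+---------------
Ivan    | Physics       
Alice   | Statistics    
Xander  | Economics     
Nate    | Calculus      
Sam     | Economics     
Leo     | NULL          
Zoe     | Economics     
Fiona   | Linear Algebra


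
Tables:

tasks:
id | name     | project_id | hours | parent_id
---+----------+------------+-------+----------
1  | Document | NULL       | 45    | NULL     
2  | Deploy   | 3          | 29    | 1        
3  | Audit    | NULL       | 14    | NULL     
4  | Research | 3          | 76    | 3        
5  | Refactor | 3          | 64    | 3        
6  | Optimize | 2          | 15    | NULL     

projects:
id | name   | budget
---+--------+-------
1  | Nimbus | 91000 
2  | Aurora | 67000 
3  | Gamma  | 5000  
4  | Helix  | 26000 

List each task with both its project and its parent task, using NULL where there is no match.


Two LEFT JOINs from the same base table tasks: one to projects via project_id, one to tasks itself via parent_id. Both are LEFT so every task is preserved.
Match against projects:
  - task 1 (Document): project_id=NULL, no match -> kept with NULL
  - task 2 (Deploy): project_id=3 -> matches Gamma
  - task 3 (Audit): project_id=NULL, no match -> kept with NULL
  - task 4 (Research): project_id=3 -> matches Gamma
  - task 5 (Refactor): project_id=3 -> matches Gamma
  - task 6 (Optimize): project_id=2 -> matches Aurora
Match against tasks (self):
  - task 1 (Document): parent_id=NULL -> NULL
  - task 2 (Deploy): parent_id=1 -> Document
  - task 3 (Audit): parent_id=NULL -> NULL
  - task 4 (Research): parent_id=3 -> Audit
  - task 5 (Refactor): parent_id=3 -> Audit
  - task 6 (Optimize): parent_id=NULL -> NULL

SQL:
SELECT a.name, b.name AS project, c.name AS parent
FROM tasks a
LEFT JOIN projects b ON a.project_id = b.id
LEFT JOIN tasks c ON a.parent_id = c.id

Result:
name     | project | parent  
---------+---------+---------
Document | NULL    | NULL    
Deploy   | Gamma   | Document
Audit    | NULL    | NULL    
Research | Gamma   | Audit   
Refactor | Gamma   | Audit   
Optimize | Aurora  | NULL    


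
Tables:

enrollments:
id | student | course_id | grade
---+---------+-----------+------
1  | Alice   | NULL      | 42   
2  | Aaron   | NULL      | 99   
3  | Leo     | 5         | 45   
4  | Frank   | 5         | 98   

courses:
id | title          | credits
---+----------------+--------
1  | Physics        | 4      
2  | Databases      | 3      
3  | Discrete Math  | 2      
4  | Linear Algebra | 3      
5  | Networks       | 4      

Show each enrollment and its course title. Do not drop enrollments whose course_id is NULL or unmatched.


LEFT JOIN keeps every row from enrollments (the left table); where course_id has no match in courses, the course columns become NULL. Walk through each enrollment:
  - enrollment 1 (Alice): course_id=NULL, no match -> kept with NULL
  - enrollment 2 (Aaron): course_id=NULL, no match -> kept with NULL
  - enrollment 3 (Leo): course_id=5 -> matches Networks
  - enrollment 4 (Frank): course_id=5 -> matches Networks
All 4 rows appear; 2 have NULL course.

SQL:
SELECT a.student, b.title AS course
FROM enrollments a
LEFT JOIN courses b ON a.course_id = b.id

Result:
student | course  
--------+---------
Alice   | NULL    
Aaron   | NULL    
Leo     | Networks
Frank   | Networks


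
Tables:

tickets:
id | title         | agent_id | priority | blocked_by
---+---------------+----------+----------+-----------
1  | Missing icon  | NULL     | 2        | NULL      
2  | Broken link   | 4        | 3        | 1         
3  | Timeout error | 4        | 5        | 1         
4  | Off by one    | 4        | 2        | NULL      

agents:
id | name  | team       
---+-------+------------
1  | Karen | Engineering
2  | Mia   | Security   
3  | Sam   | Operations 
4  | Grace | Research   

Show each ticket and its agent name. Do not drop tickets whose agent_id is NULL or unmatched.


LEFT JOIN keeps every row from tickets (the left table); where agent_id has no match in agents, the agent columns become NULL. Walk through each ticket:
  - ticket 1 (Missing icon): agent_id=NULL, no match -> kept with NULL
  - ticket 2 (Broken link): agent_id=4 -> matches Grace
  - ticket 3 (Timeout error): agent_id=4 -> matches Grace
  - ticket 4 (Off by one): agent_id=4 -> matches Grace
All 4 rows appear; 1 has NULL agent.

SQL:
SELECT a.title, b.name AS agent
FROM tickets a
LEFT JOIN agents b ON a.agent_id = b.id

Result:
title         | agent
--------------+------
Missing icon  | NULL 
Broken link   | Grace
Timeout error | Grace
Off by one    | Grace


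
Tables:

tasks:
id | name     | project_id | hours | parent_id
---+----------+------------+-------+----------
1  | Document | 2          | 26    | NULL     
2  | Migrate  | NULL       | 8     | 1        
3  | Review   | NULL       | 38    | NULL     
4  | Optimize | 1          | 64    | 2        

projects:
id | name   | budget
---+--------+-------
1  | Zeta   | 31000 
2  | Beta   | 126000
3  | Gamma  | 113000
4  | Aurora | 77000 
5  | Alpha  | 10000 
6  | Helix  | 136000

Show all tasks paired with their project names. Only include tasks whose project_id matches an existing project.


INNER JOIN keeps only tasks rows whose project_id matches an id in projects. Walk through each task:
  - task 1 (Document): project_id=2 -> matches Beta
  - task 2 (Migrate): project_id=NULL, no match -> dropped
  - task 3 (Review): project_id=NULL, no match -> dropped
  - task 4 (Optimize): project_id=1 -> matches Zeta
So 2 of 4 rows are dropped.

SQL:
SELECT a.name, b.name AS project
FROM tasks a
INNER JOIN projects b ON a.project_id = b.id

Result:
name     | project
---------+--------
Document | Beta   
Optimize | Zeta   


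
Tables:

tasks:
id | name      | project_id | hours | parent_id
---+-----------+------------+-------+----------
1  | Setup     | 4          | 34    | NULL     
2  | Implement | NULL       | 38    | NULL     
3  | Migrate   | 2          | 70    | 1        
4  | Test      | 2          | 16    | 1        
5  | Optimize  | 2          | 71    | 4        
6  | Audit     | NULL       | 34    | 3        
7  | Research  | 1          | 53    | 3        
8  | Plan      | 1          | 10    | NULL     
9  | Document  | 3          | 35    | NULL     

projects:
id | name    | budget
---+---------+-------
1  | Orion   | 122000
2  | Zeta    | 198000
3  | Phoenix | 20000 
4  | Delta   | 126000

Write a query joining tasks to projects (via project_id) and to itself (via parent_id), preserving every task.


Two LEFT JOINs from the same base table tasks: one to projects via project_id, one to tasks itself via parent_id. Both are LEFT so every task is preserved.
Match against projects:
  - task 1 (Setup): project_id=4 -> matches Delta
  - task 2 (Implement): project_id=NULL, no match -> kept with NULL
  - task 3 (Migrate): project_id=2 -> matches Zeta
  - task 4 (Test): project_id=2 -> matches Zeta
  - task 5 (Optimize): project_id=2 -> matches Zeta
  - task 6 (Audit): project_id=NULL, no match -> kept with NULL
  - task 7 (Research): project_id=1 -> matches Orion
  - task 8 (Plan): project_id=1 -> matches Orion
  - task 9 (Document): project_id=3 -> matches Phoenix
Match against tasks (self):
  - task 1 (Setup): parent_id=NULL -> NULL
  - task 2 (Implement): parent_id=NULL -> NULL
  - task 3 (Migrate): parent_id=1 -> Setup
  - task 4 (Test): parent_id=1 -> Setup
  - task 5 (Optimize): parent_id=4 -> Test
  - task 6 (Audit): parent_id=3 -> Migrate
  - task 7 (Research): parent_id=3 -> Migrate
  - task 8 (Plan): parent_id=NULL -> NULL
  - task 9 (Document): parent_id=NULL -> NULL

SQL:
SELECT a.name, b.name AS project, c.name AS parent
FROM tasks a
LEFT JOIN projects b ON a.project_id = b.id
LEFT JOIN tasks c ON a.parent_id = c.id

Result:
name      | project | parent 
----------+---------+--------
Setup     | Delta   | NULL   
Implement | NULL    | NULL   
Migrate   | Zeta    | Setup  
Test      | Zeta    | Setup  
Optimize  | Zeta    | Test   
Audit     | NULL    | Migrate
Research  | Orion   | Migrate
Plan      | Orion   | NULL   
Document  | Phoenix | NULL   


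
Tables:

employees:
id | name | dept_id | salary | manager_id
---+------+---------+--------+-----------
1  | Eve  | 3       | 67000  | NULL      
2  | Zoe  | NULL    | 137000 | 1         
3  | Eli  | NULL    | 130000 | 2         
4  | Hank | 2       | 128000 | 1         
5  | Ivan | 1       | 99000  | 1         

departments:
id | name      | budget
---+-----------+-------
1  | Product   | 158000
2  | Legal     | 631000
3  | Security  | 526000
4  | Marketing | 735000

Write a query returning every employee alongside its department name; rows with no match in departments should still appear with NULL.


LEFT JOIN keeps every row from employees (the left table); where dept_id has no match in departments, the department columns become NULL. Walk through each employee:
  - employee 1 (Eve): dept_id=3 -> matches Security
  - employee 2 (Zoe): dept_id=NULL, no match -> kept with NULL
  - employee 3 (Eli): dept_id=NULL, no match -> kept with NULL
  - employee 4 (Hank): dept_id=2 -> matches Legal
  - employee 5 (Ivan): dept_id=1 -> matches Product
All 5 rows appear; 2 have NULL department.

SQL:
SELECT a.name, b.name AS department
FROM employees a
LEFT JOIN departments b ON a.dept_id = b.id

Result:
name | department
-----+-----------
Eve  | Security  
Zoe  | NULL      
Eli  | NULL      
Hank | Legal     
Ivan | Product   


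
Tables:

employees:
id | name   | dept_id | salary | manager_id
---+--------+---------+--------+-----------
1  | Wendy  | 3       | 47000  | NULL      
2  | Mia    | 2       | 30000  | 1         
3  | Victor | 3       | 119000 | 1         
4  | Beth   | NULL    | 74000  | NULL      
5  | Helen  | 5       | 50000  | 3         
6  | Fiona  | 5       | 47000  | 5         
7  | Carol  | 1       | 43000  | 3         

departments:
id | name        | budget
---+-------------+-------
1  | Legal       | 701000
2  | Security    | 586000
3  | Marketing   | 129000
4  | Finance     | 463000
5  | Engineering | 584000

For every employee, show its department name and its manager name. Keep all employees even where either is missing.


Two LEFT JOINs from the same base table employees: one to departments via dept_id, one to employees itself via manager_id. Both are LEFT so every employee is preserved.
Match against departments:
  - employee 1 (Wendy): dept_id=3 -> matches Marketing
  - employee 2 (Mia): dept_id=2 -> matches Security
  - employee 3 (Victor): dept_id=3 -> matches Marketing
  - employee 4 (Beth): dept_id=NULL, no match -> kept with NULL
  - employee 5 (Helen): dept_id=5 -> matches Engineering
  - employee 6 (Fiona): dept_id=5 -> matches Engineering
  - employee 7 (Carol): dept_id=1 -> matches Legal
Match against employees (self):
  - employee 1 (Wendy): manager_id=NULL -> NULL
  - employee 2 (Mia): manager_id=1 -> Wendy
  - employee 3 (Victor): manager_id=1 -> Wendy
  - employee 4 (Beth): manager_id=NULL -> NULL
  - employee 5 (Helen): manager_id=3 -> Victor
  - employee 6 (Fiona): manager_id=5 -> Helen
  - employee 7 (Carol): manager_id=3 -> Victor

SQL:
SELECT a.name, b.name AS department, c.name AS manager
FROM employees a
LEFT JOIN departments b ON a.dept_id = b.id
LEFT JOIN employees c ON a.manager_id = c.id

Result:
name   | department  | manager
-------+-------------+--------
Wendy  | Marketing   | NULL   
Mia    | Security    | Wendy  
Victor | Marketing   | Wendy  
Beth   | NULL        | NULL   
Helen  | Engineering | Victor 
Fiona  | Engineering | Helen  
Carol  | Legal       | Victor 


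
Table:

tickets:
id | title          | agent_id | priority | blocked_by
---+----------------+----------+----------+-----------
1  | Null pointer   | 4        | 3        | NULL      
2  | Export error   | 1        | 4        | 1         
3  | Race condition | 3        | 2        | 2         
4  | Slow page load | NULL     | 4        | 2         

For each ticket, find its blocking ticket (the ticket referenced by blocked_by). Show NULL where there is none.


This is a self-join: tickets is joined to a second copy of itself, matching each row's blocked_by to another row's id. Use LEFT JOIN so rows with blocked_by=NULL are kept.
  - ticket 1 (Null pointer): blocked_by=NULL -> NULL
  - ticket 2 (Export error): blocked_by=1 -> Null pointer
  - ticket 3 (Race condition): blocked_by=2 -> Export error
  - ticket 4 (Slow page load): blocked_by=2 -> Export error

SQL:
SELECT a.title AS item, b.title AS blocked_by
FROM tickets a
LEFT JOIN tickets b ON a.blocked_by = b.id

Result:
item           | blocked_by  
---------------+-------------
Null pointer   | NULL        
Export error   | Null pointer
Race condition | Export error
Slow page load | Export error


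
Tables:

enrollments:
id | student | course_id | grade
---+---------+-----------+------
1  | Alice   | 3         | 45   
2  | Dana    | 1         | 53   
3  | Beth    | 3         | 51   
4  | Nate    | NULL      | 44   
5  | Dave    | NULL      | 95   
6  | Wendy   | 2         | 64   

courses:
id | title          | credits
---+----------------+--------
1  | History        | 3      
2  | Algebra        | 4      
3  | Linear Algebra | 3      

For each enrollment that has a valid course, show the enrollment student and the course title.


INNER JOIN keeps only enrollments rows whose course_id matches an id in courses. Walk through each enrollment:
  - enrollment 1 (Alice): course_id=3 -> matches Linear Algebra
  - enrollment 2 (Dana): course_id=1 -> matches History
  - enrollment 3 (Beth): course_id=3 -> matches Linear Algebra
  - enrollment 4 (Nate): course_id=NULL, no match -> dropped
  - enrollment 5 (Dave): course_id=NULL, no match -> dropped
  - enrollment 6 (Wendy): course_id=2 -> matches Algebra
So 2 of 6 rows are dropped.

SQL:
SELECT a.student, b.title AS course
FROM enrollments a
INNER JOIN courses b ON a.course_id = b.id

Result:
student | course        
--------+---------------
Alice   | Linear Algebra
Dana    | History       
Beth    | Linear Algebra
Wendy   | Algebra       


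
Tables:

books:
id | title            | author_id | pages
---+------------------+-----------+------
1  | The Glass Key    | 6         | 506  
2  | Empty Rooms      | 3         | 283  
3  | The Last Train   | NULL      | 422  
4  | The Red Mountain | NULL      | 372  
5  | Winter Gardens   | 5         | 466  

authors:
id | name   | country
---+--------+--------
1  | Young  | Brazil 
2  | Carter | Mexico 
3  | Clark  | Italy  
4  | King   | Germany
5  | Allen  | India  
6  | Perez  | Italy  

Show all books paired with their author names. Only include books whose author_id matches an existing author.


INNER JOIN keeps only books rows whose author_id matches an id in authors. Walk through each book:
  - book 1 (The Glass Key): author_id=6 -> matches Perez
  - book 2 (Empty Rooms): author_id=3 -> matches Clark
  - book 3 (The Last Train): author_id=NULL, no match -> dropped
  - book 4 (The Red Mountain): author_id=NULL, no match -> dropped
  - book 5 (Winter Gardens): author_id=5 -> matches Allen
So 2 of 5 rows are dropped.

SQL:
SELECT a.title, b.name AS author
FROM books a
INNER JOIN authors b ON a.author_id = b.id

Result:
title          | author
---------------+-------
The Glass Key  | Perez 
Empty Rooms    | Clark 
Winter Gardens | Allen 


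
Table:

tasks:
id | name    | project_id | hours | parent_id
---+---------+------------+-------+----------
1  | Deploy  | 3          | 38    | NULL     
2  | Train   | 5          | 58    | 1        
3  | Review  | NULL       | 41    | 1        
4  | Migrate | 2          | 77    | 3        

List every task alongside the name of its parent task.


This is a self-join: tasks is joined to a second copy of itself, matching each row's parent_id to another row's id. Use LEFT JOIN so rows with parent_id=NULL are kept.
  - task 1 (Deploy): parent_id=NULL -> NULL
  - task 2 (Train): parent_id=1 -> Deploy
  - task 3 (Review): parent_id=1 -> Deploy
  - task 4 (Migrate): parent_id=3 -> Review

SQL:
SELECT a.name AS item, b.name AS parent
FROM tasks a
LEFT JOIN tasks b ON a.parent_id = b.id

Result:
item    | parent
--------+-------
Deploy  | NULL  
Train   | Deploy
Review  | Deploy
Migrate | Review


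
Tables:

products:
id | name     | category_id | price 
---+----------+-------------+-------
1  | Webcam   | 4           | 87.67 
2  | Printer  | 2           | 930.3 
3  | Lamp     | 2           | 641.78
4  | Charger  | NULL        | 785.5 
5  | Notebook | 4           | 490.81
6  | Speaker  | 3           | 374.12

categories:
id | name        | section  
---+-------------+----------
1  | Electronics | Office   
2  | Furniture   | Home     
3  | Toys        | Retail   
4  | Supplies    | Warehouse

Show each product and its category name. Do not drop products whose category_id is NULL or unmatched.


LEFT JOIN keeps every row from products (the left table); where category_id has no match in categories, the category columns become NULL. Walk through each product:
  - product 1 (Webcam): category_id=4 -> matches Supplies
  - product 2 (Printer): category_id=2 -> matches Furniture
  - product 3 (Lamp): category_id=2 -> matches Furniture
  - product 4 (Charger): category_id=NULL, no match -> kept with NULL
  - product 5 (Notebook): category_id=4 -> matches Supplies
  - product 6 (Speaker): category_id=3 -> matches Toys
All 6 rows appear; 1 has NULL category.

SQL:
SELECT a.name, b.name AS category
FROM products a
LEFT JOIN categories b ON a.category_id = b.id

Result:
name     | category 
---------+----------
Webcam   | Supplies 
Printer  | Furniture
Lamp     | Furniture
Charger  | NULL     
Notebook | Supplies 
Speaker  | Toys     


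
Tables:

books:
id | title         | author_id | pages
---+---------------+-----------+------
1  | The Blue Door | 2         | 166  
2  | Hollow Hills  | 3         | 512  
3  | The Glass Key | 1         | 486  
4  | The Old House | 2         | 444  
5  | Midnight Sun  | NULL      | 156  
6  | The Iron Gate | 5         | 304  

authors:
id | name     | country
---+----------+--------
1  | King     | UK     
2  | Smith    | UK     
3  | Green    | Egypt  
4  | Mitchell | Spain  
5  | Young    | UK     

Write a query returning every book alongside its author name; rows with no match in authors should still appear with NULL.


LEFT JOIN keeps every row from books (the left table); where author_id has no match in authors, the author columns become NULL. Walk through each book:
  - book 1 (The Blue Door): author_id=2 -> matches Smith
  - book 2 (Hollow Hills): author_id=3 -> matches Green
  - book 3 (The Glass Key): author_id=1 -> matches King
  - book 4 (The Old House): author_id=2 -> matches Smith
  - book 5 (Midnight Sun): author_id=NULL, no match -> kept with NULL
  - book 6 (The Iron Gate): author_id=5 -> matches Young
All 6 rows appear; 1 has NULL author.

SQL:
SELECT a.title, b.name AS author
FROM books a
LEFT JOIN authors b ON a.author_id = b.id

Result:
title         | author
--------------+-------
The Blue Door | Smith 
Hollow Hills  | Green 
The Glass Key | King  
The Old House | Smith 
Midnight Sun  | NULL  
The Iron Gate | Young 


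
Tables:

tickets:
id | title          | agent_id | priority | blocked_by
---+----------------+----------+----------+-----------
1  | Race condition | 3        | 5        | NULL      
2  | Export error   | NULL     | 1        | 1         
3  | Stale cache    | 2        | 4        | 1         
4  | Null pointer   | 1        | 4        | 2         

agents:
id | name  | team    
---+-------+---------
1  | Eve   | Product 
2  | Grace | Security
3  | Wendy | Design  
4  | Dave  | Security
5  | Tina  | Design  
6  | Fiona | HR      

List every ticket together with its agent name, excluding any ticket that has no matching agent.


INNER JOIN keeps only tickets rows whose agent_id matches an id in agents. Walk through each ticket:
  - ticket 1 (Race condition): agent_id=3 -> matches Wendy
  - ticket 2 (Export error): agent_id=NULL, no match -> dropped
  - ticket 3 (Stale cache): agent_id=2 -> matches Grace
  - ticket 4 (Null pointer): agent_id=1 -> matches Eve
So 1 of 4 rows is dropped.

SQL:
SELECT a.title, b.name AS agent
FROM tickets a
INNER JOIN agents b ON a.agent_id = b.id

Result:
title          | agent
---------------+------
Race condition | Wendy
Stale cache    | Grace
Null pointer   | Eve  


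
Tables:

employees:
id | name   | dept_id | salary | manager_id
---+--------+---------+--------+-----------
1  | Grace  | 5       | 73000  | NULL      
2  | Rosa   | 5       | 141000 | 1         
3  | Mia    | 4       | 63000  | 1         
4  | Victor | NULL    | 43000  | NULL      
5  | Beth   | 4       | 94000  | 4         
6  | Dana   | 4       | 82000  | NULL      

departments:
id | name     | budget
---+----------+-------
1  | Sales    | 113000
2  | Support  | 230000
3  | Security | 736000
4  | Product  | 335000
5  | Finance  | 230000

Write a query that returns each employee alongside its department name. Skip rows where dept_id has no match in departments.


INNER JOIN keeps only employees rows whose dept_id matches an id in departments. Walk through each employee:
  - employee 1 (Grace): dept_id=5 -> matches Finance
  - employee 2 (Rosa): dept_id=5 -> matches Finance
  - employee 3 (Mia): dept_id=4 -> matches Product
  - employee 4 (Victor): dept_id=NULL, no match -> dropped
  - employee 5 (Beth): dept_id=4 -> matches Product
  - employee 6 (Dana): dept_id=4 -> matches Product
So 1 of 6 rows is dropped.

SQL:
SELECT a.name, b.name AS department
FROM employees a
INNER JOIN departments b ON a.dept_id = b.id

Result:
name  | department
------+-----------
Grace | Finance   
Rosa  | Finance   
Mia   | Product   
Beth  | Product   
Dana  | Product   


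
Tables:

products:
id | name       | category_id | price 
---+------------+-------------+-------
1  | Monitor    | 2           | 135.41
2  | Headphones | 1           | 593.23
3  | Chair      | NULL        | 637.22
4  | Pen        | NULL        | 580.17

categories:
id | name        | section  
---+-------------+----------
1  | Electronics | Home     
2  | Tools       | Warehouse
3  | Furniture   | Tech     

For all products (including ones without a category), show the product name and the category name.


LEFT JOIN keeps every row from products (the left table); where category_id has no match in categories, the category columns become NULL. Walk through each product:
  - product 1 (Monitor): category_id=2 -> matches Tools
  - product 2 (Headphones): category_id=1 -> matches Electronics
  - product 3 (Chair): category_id=NULL, no match -> kept with NULL
  - product 4 (Pen): category_id=NULL, no match -> kept with NULL
All 4 rows appear; 2 have NULL category.

SQL:
SELECT a.name, b.name AS category
FROM products a
LEFT JOIN categories b ON a.category_id = b.id

Result:
name       | category   
-----------+------------
Monitor    | Tools      
Headphones | Electronics
Chair      | NULL       
Pen        | NULL       


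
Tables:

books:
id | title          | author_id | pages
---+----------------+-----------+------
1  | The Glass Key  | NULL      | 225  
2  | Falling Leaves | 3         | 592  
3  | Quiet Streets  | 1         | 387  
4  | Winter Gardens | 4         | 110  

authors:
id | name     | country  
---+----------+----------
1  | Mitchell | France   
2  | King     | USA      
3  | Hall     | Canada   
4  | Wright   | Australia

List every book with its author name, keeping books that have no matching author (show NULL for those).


LEFT JOIN keeps every row from books (the left table); where author_id has no match in authors, the author columns become NULL. Walk through each book:
  - book 1 (The Glass Key): author_id=NULL, no match -> kept with NULL
  - book 2 (Falling Leaves): author_id=3 -> matches Hall
  - book 3 (Quiet Streets): author_id=1 -> matches Mitchell
  - book 4 (Winter Gardens): author_id=4 -> matches Wright
All 4 rows appear; 1 has NULL author.

SQL:
SELECT a.title, b.name AS author
FROM books a
LEFT JOIN authors b ON a.author_id = b.id

Result:
title          | author  
---------------+---------
The Glass Key  | NULL    
Falling Leaves | Hall    
Quiet Streets  | Mitchell
Winter Gardens | Wright  


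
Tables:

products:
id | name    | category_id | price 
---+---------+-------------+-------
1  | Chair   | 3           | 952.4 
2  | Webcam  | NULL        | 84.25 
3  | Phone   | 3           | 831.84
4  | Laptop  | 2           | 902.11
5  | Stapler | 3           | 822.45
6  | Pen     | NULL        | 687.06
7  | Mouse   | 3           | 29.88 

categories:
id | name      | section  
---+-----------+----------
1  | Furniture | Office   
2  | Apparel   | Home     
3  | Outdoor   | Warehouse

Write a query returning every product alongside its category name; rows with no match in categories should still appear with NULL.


LEFT JOIN keeps every row from products (the left table); where category_id has no match in categories, the category columns become NULL. Walk through each product:
  - product 1 (Chair): category_id=3 -> matches Outdoor
  - product 2 (Webcam): category_id=NULL, no match -> kept with NULL
  - product 3 (Phone): category_id=3 -> matches Outdoor
  - product 4 (Laptop): category_id=2 -> matches Apparel
  - product 5 (Stapler): category_id=3 -> matches Outdoor
  - product 6 (Pen): category_id=NULL, no match -> kept with NULL
  - product 7 (Mouse): category_id=3 -> matches Outdoor
All 7 rows appear; 2 have NULL category.

SQL:
SELECT a.name, b.name AS category
FROM products a
LEFT JOIN categories b ON a.category_id = b.id

Result:
name    | category
--------+---------
Chair   | Outdoor 
Webcam  | NULL    
Phone   | Outdoor 
Laptop  | Apparel 
Stapler | Outdoor 
Pen     | NULL    
Mouse   | Outdoor 


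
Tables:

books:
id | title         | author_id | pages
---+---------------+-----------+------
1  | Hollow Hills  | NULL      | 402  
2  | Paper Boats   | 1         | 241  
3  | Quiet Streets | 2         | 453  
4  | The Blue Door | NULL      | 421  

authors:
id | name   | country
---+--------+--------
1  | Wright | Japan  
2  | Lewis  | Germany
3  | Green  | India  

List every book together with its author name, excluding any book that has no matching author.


INNER JOIN keeps only books rows whose author_id matches an id in authors. Walk through each book:
  - book 1 (Hollow Hills): author_id=NULL, no match -> dropped
  - book 2 (Paper Boats): author_id=1 -> matches Wright
  - book 3 (Quiet Streets): author_id=2 -> matches Lewis
  - book 4 (The Blue Door): author_id=NULL, no match -> dropped
So 2 of 4 rows are dropped.

SQL:
SELECT a.title, b.name AS author
FROM books a
INNER JOIN authors b ON a.author_id = b.id

Result:
title         | author
--------------+-------
Paper Boats   | Wright
Quiet Streets | Lewis 


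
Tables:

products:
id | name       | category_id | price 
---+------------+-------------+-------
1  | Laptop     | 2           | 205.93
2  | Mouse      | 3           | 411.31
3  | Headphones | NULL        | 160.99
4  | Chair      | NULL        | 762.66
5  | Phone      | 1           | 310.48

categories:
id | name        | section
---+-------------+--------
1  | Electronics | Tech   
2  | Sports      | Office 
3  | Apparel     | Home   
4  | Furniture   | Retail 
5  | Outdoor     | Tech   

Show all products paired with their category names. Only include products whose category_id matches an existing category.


INNER JOIN keeps only products rows whose category_id matches an id in categories. Walk through each product:
  - product 1 (Laptop): category_id=2 -> matches Sports
  - product 2 (Mouse): category_id=3 -> matches Apparel
  - product 3 (Headphones): category_id=NULL, no match -> dropped
  - product 4 (Chair): category_id=NULL, no match -> dropped
  - product 5 (Phone): category_id=1 -> matches Electronics
So 2 of 5 rows are dropped.

SQL:
SELECT a.name, b.name AS category
FROM products a
INNER JOIN categories b ON a.category_id = b.id

Result:
name   | category   
-------+------------
Laptop | Sports     
Mouse  | Apparel    
Phone  | Electronics


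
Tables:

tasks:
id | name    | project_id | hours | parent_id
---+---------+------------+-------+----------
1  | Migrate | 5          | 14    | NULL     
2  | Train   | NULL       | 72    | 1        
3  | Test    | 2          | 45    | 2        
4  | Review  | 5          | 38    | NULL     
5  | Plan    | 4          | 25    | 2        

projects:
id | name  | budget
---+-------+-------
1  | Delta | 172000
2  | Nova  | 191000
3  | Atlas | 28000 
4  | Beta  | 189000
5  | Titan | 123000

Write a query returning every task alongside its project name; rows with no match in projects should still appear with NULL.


LEFT JOIN keeps every row from tasks (the left table); where project_id has no match in projects, the project columns become NULL. Walk through each task:
  - task 1 (Migrate): project_id=5 -> matches Titan
  - task 2 (Train): project_id=NULL, no match -> kept with NULL
  - task 3 (Test): project_id=2 -> matches Nova
  - task 4 (Review): project_id=5 -> matches Titan
  - task 5 (Plan): project_id=4 -> matches Beta
All 5 rows appear; 1 has NULL project.

SQL:
SELECT a.name, b.name AS project
FROM tasks a
LEFT JOIN projects b ON a.project_id = b.id

Result:
name    | project
--------+--------
Migrate | Titan  
Train   | NULL   
Test    | Nova   
Review  | Titan  
Plan    | Beta   


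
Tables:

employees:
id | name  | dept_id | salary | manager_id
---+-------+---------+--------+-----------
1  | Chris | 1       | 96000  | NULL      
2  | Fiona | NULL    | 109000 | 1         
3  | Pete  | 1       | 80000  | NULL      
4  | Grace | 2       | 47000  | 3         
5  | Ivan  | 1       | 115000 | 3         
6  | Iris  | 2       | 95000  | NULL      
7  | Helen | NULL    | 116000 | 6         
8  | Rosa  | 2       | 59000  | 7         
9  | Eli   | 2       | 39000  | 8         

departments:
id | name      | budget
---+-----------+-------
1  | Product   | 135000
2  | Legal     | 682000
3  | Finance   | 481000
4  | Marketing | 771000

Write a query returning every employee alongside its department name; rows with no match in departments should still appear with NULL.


LEFT JOIN keeps every row from employees (the left table); where dept_id has no match in departments, the department columns become NULL. Walk through each employee:
  - employee 1 (Chris): dept_id=1 -> matches Product
  - employee 2 (Fiona): dept_id=NULL, no match -> kept with NULL
  - employee 3 (Pete): dept_id=1 -> matches Product
  - employee 4 (Grace): dept_id=2 -> matches Legal
  - employee 5 (Ivan): dept_id=1 -> matches Product
  - employee 6 (Iris): dept_id=2 -> matches Legal
  - employee 7 (Helen): dept_id=NULL, no match -> kept with NULL
  - employee 8 (Rosa): dept_id=2 -> matches Legal
  - employee 9 (Eli): dept_id=2 -> matches Legal
All 9 rows appear; 2 have NULL department.

SQL:
SELECT a.name, b.name AS department
FROM employees a
LEFT JOIN departments b ON a.dept_id = b.id

Result:
name  | department
------+-----------
Chris | Product   
Fiona | NULL      
Pete  | Product   
Grace | Legal     
Ivan  | Product   
Iris  | Legal     
Helen | NULL      
Rosa  | Legal     
Eli   | Legal     


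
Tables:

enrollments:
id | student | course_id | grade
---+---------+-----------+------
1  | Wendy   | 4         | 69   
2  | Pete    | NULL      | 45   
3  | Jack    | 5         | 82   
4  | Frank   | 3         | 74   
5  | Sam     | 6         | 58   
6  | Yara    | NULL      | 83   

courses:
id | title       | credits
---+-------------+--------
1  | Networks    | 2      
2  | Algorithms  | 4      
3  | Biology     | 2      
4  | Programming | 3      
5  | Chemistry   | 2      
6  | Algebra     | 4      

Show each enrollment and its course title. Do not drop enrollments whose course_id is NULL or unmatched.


LEFT JOIN keeps every row from enrollments (the left table); where course_id has no match in courses, the course columns become NULL. Walk through each enrollment:
  - enrollment 1 (Wendy): course_id=4 -> matches Programming
  - enrollment 2 (Pete): course_id=NULL, no match -> kept with NULL
  - enrollment 3 (Jack): course_id=5 -> matches Chemistry
  - enrollment 4 (Frank): course_id=3 -> matches Biology
  - enrollment 5 (Sam): course_id=6 -> matches Algebra
  - enrollment 6 (Yara): course_id=NULL, no match -> kept with NULL
All 6 rows appear; 2 have NULL course.

SQL:
SELECT a.student, b.title AS course
FROM enrollments a
LEFT JOIN courses b ON a.course_id = b.id

Result:
student | course     
--------+------------
Wendy   | Programming
Pete    | NULL       
Jack    | Chemistry  
Frank   | Biology    
Sam     | Algebra    
Yara    | NULL       


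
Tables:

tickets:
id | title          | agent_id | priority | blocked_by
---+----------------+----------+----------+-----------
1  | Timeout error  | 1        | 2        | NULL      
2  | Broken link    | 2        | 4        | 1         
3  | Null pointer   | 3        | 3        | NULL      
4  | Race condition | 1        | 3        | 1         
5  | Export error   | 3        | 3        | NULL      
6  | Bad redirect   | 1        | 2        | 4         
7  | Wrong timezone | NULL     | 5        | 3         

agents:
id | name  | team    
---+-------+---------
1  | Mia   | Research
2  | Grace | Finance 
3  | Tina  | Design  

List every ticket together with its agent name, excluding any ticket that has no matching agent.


INNER JOIN keeps only tickets rows whose agent_id matches an id in agents. Walk through each ticket:
  - ticket 1 (Timeout error): agent_id=1 -> matches Mia
  - ticket 2 (Broken link): agent_id=2 -> matches Grace
  - ticket 3 (Null pointer): agent_id=3 -> matches Tina
  - ticket 4 (Race condition): agent_id=1 -> matches Mia
  - ticket 5 (Export error): agent_id=3 -> matches Tina
  - ticket 6 (Bad redirect): agent_id=1 -> matches Mia
  - ticket 7 (Wrong timezone): agent_id=NULL, no match -> dropped
So 1 of 7 rows is dropped.

SQL:
SELECT a.title, b.name AS agent
FROM tickets a
INNER JOIN agents b ON a.agent_id = b.id

Result:
title          | agent
---------------+------
Timeout error  | Mia  
Broken link    | Grace
Null pointer   | Tina 
Race condition | Mia  
Export error   | Tina 
Bad redirect   | Mia  
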